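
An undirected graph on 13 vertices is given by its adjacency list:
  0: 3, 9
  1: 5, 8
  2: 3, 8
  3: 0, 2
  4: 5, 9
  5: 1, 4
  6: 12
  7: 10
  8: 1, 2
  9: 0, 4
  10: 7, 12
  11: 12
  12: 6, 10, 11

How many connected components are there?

2

Starting from 6 we can reach 6, 7, 10, 11, 12. That is one component of size 5.
Starting from 0 we can reach 0, 1, 2, 3, 4, 5, 8, 9. That is one component of size 8.
Total: 2 components.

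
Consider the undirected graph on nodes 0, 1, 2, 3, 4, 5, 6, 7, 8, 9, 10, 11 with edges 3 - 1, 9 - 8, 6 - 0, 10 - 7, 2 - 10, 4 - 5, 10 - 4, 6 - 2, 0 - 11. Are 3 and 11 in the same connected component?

No

The component containing 3 is {1, 3}, and 11 is not in it.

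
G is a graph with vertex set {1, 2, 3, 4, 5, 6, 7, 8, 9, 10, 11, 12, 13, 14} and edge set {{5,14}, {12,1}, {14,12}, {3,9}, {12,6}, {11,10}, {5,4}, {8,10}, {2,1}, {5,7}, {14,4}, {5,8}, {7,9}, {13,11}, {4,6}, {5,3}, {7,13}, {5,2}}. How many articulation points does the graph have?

Removing 5 increases the component count from 1 to 2, so 5 is a cut vertex.
By contrast removing 11 leaves 1 component; it is not a cut vertex. No other vertex is a cut vertex either.

1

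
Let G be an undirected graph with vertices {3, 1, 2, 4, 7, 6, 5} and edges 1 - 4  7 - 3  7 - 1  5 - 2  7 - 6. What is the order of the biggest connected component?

Starting from 2 we can reach 2, 5. That is one component of size 2.
Starting from 1 we can reach 1, 3, 4, 6, 7. That is one component of size 5.
The largest has 5 vertices.

5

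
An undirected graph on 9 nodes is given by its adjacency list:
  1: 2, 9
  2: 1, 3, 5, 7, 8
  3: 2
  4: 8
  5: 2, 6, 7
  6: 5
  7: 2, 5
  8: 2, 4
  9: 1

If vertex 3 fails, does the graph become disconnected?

Deleting 3 leaves 1 component (was 1), so 3 is not a cut vertex.

No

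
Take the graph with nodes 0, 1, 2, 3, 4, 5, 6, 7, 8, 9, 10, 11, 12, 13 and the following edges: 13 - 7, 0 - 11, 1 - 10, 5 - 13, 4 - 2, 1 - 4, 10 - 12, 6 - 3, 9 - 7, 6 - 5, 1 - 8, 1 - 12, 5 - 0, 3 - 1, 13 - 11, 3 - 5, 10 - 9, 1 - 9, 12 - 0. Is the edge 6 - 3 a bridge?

After removing 6 - 3, the path 6-5-3 still connects them, so the edge is not a bridge.

No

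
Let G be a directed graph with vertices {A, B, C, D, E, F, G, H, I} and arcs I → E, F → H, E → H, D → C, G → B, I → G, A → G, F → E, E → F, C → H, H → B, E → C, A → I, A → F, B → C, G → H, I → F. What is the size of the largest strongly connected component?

3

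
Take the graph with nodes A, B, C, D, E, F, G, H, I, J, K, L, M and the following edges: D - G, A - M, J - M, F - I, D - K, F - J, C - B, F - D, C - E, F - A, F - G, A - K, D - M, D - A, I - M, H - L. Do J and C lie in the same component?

The component containing J is {A, D, F, G, I, J, K, M}, and C is not in it.

No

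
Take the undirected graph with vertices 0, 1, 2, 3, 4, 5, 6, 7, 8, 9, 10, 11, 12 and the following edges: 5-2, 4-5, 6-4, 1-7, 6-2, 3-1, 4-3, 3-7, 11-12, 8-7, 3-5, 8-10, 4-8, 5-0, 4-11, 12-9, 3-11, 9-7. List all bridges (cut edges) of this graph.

0-5, 10-8

The edges on the cycle 4-3-5-4 are not bridges since each lies on that cycle.
But removing 8-10 disconnects 8 from 10; removing 5-0 disconnects 5 from 0 — these are bridges.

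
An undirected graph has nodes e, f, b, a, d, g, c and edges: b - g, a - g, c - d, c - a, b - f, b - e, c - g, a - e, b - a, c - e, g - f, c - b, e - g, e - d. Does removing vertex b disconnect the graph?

Deleting b leaves 1 component (was 1) (its neighbors a, c, e, f, g remain connected to each other), so b is not a cut vertex.

No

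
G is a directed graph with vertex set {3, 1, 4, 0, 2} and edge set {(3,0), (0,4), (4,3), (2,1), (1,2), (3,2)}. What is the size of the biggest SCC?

{0, 3, 4} are all mutually reachable — one SCC of size 3.
{1, 2} are all mutually reachable — one SCC of size 2.
The largest has 3 vertices.

3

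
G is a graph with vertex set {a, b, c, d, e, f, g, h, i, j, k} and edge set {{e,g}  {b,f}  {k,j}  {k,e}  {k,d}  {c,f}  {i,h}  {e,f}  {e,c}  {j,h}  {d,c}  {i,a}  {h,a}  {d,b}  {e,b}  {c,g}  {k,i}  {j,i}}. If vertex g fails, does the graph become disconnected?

No

Deleting g leaves 1 component (was 1) (its neighbors c, e remain connected to each other), so g is not a cut vertex.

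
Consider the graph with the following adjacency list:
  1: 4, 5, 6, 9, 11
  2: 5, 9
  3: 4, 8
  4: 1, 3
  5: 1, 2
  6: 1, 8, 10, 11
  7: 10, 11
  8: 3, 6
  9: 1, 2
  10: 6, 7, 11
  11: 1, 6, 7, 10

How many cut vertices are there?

1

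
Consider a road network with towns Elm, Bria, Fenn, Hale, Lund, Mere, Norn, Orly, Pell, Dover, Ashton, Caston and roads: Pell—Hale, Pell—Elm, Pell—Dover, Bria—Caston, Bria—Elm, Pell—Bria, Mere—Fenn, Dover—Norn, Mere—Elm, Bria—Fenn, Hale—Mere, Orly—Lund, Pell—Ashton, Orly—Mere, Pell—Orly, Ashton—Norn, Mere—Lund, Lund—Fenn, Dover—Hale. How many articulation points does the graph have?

1

Removing Bria increases the component count from 1 to 2, so Bria is a cut vertex.
By contrast removing Hale leaves 1 component; it is not a cut vertex. No other vertex is a cut vertex either.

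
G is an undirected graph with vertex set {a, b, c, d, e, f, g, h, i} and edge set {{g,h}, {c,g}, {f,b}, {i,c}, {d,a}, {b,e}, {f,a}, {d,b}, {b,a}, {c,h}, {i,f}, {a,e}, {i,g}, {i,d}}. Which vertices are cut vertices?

Removing i increases the component count from 1 to 2, so i is a cut vertex.
By contrast removing h leaves 1 component; it is not a cut vertex. No other vertex is a cut vertex either.

i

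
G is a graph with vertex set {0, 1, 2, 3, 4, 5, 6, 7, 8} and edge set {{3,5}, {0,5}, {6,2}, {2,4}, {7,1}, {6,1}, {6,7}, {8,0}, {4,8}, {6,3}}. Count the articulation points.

1

Removing 6 increases the component count from 1 to 2, so 6 is a cut vertex.
By contrast removing 0 leaves 1 component; it is not a cut vertex. No other vertex is a cut vertex either.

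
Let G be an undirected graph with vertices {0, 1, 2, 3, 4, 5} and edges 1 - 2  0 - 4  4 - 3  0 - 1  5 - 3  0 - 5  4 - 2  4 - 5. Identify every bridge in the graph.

none

The edges on the cycle 4-5-3-4 are not bridges since each lies on that cycle.
Every edge lies on some cycle, so there are no bridges.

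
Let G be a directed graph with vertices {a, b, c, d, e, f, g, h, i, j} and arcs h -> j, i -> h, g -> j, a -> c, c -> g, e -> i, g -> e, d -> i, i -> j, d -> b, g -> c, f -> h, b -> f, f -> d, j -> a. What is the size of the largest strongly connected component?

{a, c, e, g, h, i, j} are all mutually reachable — one SCC of size 7.
{b, d, f} are all mutually reachable — one SCC of size 3.
The largest has 7 vertices.

7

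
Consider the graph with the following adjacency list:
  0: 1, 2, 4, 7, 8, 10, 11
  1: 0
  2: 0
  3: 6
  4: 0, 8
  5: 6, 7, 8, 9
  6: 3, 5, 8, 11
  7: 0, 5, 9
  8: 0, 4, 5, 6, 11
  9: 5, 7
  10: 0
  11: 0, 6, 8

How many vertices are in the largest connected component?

Starting from 0 we can reach 0, 1, 2, 3, 4, 5, 6, 7, 8, 9, 10, 11. That is one component of size 12.
The largest has 12 vertices.

12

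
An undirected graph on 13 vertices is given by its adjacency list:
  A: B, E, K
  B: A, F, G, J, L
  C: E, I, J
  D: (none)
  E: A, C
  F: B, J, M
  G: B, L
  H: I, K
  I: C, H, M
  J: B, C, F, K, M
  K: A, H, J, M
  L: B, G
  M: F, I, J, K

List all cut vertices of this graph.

B

Removing B increases the component count from 2 to 3, so B is a cut vertex.
By contrast removing A leaves 2 components; it is not a cut vertex. No other vertex is a cut vertex either.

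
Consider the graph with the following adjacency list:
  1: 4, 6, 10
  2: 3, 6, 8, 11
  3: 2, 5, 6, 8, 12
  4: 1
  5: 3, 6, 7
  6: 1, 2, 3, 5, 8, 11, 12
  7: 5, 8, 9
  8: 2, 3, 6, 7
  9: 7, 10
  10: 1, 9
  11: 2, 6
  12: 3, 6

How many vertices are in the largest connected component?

12

Starting from 1 we can reach 1, 2, 3, 4, 5, 6, 7, 8, 9, 10, 11, 12. That is one component of size 12.
The largest has 12 vertices.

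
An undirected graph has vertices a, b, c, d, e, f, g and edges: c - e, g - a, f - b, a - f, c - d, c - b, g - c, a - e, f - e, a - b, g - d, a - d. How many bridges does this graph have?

0

The edges on the cycle g-a-f-b-c-g are not bridges since each lies on that cycle.
Every edge lies on some cycle, so there are no bridges.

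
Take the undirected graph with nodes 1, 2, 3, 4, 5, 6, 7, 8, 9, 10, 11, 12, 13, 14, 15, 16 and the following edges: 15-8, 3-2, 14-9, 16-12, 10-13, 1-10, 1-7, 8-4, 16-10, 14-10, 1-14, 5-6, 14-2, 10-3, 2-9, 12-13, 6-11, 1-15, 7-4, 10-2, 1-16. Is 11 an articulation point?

Deleting 11 leaves 2 components (was 2), so 11 is not a cut vertex.

No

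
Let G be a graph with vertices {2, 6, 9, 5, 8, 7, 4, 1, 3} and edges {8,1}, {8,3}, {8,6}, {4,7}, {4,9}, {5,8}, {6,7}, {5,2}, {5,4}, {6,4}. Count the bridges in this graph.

The edges on the cycle 5-8-6-7-4-5 are not bridges since each lies on that cycle.
But removing 8—1 disconnects 8 from 1; removing 5—2 disconnects 5 from 2; removing 4—9 disconnects 4 from 9; removing 8—3 disconnects 8 from 3 — these are bridges.
That makes 4 bridges.

4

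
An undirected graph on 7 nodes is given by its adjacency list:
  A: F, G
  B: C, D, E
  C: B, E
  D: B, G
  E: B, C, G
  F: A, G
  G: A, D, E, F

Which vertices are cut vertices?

Removing G increases the component count from 1 to 2, so G is a cut vertex.
By contrast removing B leaves 1 component; it is not a cut vertex. No other vertex is a cut vertex either.

G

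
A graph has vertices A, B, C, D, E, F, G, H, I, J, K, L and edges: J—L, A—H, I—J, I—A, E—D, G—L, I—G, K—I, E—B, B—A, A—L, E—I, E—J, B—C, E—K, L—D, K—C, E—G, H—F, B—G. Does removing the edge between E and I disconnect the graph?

No

After removing E—I, the path E-K-I still connects them, so the edge is not a bridge.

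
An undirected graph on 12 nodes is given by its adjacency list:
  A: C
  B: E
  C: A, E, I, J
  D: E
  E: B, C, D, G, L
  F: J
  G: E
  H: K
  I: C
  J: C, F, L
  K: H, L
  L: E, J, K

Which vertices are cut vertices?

Removing C increases the component count from 1 to 3, so C is a cut vertex.
Removing E increases the component count from 1 to 4, so E is a cut vertex.
Removing J increases the component count from 1 to 2, so J is a cut vertex.
Likewise K, L are cut vertices.
By contrast removing G leaves 1 component; it is not a cut vertex. No other vertex is a cut vertex either.

C, E, J, K, L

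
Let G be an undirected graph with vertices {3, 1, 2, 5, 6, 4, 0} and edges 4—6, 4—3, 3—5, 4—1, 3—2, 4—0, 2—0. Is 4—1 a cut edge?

Yes

Removing 4—1 leaves no path between 4 and 1: the component count goes from 1 to 2. So it is a bridge.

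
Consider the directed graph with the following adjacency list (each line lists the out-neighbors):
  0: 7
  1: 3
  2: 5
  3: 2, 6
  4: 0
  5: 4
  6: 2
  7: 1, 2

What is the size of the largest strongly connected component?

8

{0, 1, 2, 3, 4, 5, 6, 7} are all mutually reachable — one SCC of size 8.
The largest has 8 vertices.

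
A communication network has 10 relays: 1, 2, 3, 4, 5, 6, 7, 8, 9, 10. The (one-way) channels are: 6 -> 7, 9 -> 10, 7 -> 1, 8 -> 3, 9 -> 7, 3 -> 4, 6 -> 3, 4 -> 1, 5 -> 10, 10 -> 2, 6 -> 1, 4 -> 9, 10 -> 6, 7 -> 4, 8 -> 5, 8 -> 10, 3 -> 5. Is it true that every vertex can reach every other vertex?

There is no directed path from 9 to 8, so the graph is not strongly connected.

No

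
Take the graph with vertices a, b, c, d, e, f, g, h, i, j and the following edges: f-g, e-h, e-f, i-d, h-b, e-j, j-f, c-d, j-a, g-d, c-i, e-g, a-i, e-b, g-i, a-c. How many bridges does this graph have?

0

The edges on the cycle e-h-b-e are not bridges since each lies on that cycle.
Every edge lies on some cycle, so there are no bridges.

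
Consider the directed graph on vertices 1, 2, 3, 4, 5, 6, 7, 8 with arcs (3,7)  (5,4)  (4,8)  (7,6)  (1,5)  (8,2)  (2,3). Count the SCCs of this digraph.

8

{1} is an SCC by itself.
{7} is an SCC by itself.
{2} is an SCC by itself.
{3} is an SCC by itself.
{6} is an SCC by itself.
(and 3 more singleton SCCs)
That gives 8 strongly connected components.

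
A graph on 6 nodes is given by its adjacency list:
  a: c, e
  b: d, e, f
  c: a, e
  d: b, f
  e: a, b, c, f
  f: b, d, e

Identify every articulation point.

e

Removing e increases the component count from 1 to 2, so e is a cut vertex.
By contrast removing d leaves 1 component; it is not a cut vertex. No other vertex is a cut vertex either.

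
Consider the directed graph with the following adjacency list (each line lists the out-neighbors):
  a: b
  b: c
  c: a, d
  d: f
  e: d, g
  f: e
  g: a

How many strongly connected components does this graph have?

{a, b, c, d, e, f, g} are all mutually reachable — one SCC of size 7.
That gives 1 strongly connected component.

1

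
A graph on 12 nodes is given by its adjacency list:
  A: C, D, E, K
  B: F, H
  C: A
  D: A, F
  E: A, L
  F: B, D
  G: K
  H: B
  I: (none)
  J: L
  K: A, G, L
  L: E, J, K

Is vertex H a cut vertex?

Deleting H leaves 2 components (was 2), so H is not a cut vertex.

No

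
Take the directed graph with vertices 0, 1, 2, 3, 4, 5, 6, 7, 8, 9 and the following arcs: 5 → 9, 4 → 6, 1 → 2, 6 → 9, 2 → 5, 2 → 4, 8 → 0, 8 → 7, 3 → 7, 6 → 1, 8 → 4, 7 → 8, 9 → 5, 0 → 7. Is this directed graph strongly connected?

There is no directed path from 2 to 0, so the graph is not strongly connected.

No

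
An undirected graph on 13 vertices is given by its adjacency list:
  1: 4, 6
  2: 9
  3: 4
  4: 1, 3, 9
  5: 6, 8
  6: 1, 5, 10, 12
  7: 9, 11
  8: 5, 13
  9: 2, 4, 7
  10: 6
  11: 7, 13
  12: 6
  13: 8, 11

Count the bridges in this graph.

4

The edges on the cycle 1-4-9-7-11-13-8-5-6-1 are not bridges since each lies on that cycle.
But removing 4-3 disconnects 4 from 3; removing 6-12 disconnects 6 from 12; removing 9-2 disconnects 9 from 2; removing 6-10 disconnects 6 from 10 — these are bridges.
That makes 4 bridges.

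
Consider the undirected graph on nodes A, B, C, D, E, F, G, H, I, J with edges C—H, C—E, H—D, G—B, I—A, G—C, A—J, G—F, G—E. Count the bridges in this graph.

6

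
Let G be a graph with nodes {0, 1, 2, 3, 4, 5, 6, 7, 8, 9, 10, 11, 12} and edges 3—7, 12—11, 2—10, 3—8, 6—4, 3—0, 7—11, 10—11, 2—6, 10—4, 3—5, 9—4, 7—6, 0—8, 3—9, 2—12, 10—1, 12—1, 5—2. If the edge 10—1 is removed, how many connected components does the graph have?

1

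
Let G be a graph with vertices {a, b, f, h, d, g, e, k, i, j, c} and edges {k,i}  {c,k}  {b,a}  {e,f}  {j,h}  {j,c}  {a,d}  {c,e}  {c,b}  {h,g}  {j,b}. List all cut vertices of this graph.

Removing a increases the component count from 1 to 2, so a is a cut vertex.
Removing b increases the component count from 1 to 2, so b is a cut vertex.
Removing c increases the component count from 1 to 3, so c is a cut vertex.
Likewise e, h, j, k are cut vertices.
By contrast removing f leaves 1 component; it is not a cut vertex. No other vertex is a cut vertex either.

a, b, c, e, h, j, k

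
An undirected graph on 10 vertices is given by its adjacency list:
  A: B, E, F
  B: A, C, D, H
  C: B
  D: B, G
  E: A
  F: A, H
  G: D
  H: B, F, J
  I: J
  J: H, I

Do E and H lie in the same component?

From E we can reach A, B, C, D, E, F, G, H, I, J, which includes H.

Yes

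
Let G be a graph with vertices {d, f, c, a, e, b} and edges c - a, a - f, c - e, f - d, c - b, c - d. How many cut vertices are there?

1

Removing c increases the component count from 1 to 3, so c is a cut vertex.
By contrast removing a leaves 1 component; it is not a cut vertex. No other vertex is a cut vertex either.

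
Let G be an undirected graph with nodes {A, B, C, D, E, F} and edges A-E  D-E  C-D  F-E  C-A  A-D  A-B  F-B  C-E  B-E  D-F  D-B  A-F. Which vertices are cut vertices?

none

Removing B, for instance, still leaves 1 component. No single vertex removal increases the component count — the graph has no articulation points.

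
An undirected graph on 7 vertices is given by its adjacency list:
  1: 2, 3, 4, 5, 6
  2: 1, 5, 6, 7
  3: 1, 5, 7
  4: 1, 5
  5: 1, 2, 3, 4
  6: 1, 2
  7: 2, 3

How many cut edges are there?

The edges on the cycle 1-4-5-1 are not bridges since each lies on that cycle.
Every edge lies on some cycle, so there are no bridges.

0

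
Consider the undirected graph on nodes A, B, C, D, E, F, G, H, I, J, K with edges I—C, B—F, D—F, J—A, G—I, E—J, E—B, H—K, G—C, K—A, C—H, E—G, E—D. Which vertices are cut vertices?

Removing E increases the component count from 1 to 2, so E is a cut vertex.
By contrast removing I leaves 1 component; it is not a cut vertex. No other vertex is a cut vertex either.

E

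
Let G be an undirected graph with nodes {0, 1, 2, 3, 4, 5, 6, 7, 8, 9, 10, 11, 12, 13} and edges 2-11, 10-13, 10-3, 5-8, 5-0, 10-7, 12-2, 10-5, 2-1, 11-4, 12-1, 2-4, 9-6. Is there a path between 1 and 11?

Yes

From 1 we can reach 1, 2, 4, 11, 12, which includes 11.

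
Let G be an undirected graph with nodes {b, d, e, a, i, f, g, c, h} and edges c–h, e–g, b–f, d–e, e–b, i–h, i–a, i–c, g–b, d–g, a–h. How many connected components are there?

2

Starting from a we can reach a, c, h, i. That is one component of size 4.
Starting from b we can reach b, d, e, f, g. That is one component of size 5.
Total: 2 components.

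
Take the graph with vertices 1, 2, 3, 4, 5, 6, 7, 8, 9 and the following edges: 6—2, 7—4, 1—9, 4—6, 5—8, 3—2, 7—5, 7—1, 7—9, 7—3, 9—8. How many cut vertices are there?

Removing 7 increases the component count from 1 to 2, so 7 is a cut vertex.
By contrast removing 1 leaves 1 component; it is not a cut vertex. No other vertex is a cut vertex either.

1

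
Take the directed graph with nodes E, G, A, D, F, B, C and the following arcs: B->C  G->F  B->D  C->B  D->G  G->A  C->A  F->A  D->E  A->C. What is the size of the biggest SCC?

{A, B, C, D, F, G} are all mutually reachable — one SCC of size 6.
{E} is an SCC by itself.
The largest has 6 vertices.

6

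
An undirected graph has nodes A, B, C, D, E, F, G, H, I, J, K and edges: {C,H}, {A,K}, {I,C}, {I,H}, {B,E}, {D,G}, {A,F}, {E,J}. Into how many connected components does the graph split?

Starting from D we can reach D, G. That is one component of size 2.
Starting from B we can reach B, E, J. That is one component of size 3.
Starting from C we can reach C, H, I. That is one component of size 3.
Starting from A we can reach A, F, K. That is one component of size 3.
Total: 4 components.

4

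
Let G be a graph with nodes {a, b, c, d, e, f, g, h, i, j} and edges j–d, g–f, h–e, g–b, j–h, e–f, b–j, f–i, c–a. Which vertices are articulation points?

Removing f increases the component count from 2 to 3, so f is a cut vertex.
Removing j increases the component count from 2 to 3, so j is a cut vertex.
By contrast removing c leaves 2 components; it is not a cut vertex. No other vertex is a cut vertex either.

f, j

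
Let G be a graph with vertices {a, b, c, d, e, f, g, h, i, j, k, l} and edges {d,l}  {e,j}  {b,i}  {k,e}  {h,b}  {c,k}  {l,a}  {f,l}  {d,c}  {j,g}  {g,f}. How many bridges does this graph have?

3

The edges on the cycle d-c-k-e-j-g-f-l-d are not bridges since each lies on that cycle.
But removing b-i disconnects b from i; removing h-b disconnects h from b; removing a-l disconnects a from l — these are bridges.
That makes 3 bridges.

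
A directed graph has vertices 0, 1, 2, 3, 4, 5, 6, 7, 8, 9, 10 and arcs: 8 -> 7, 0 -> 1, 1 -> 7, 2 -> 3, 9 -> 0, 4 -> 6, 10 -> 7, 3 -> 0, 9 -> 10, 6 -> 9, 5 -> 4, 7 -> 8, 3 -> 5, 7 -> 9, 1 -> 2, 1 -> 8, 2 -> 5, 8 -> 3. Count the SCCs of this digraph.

{0, 1, 2, 3, 4, 5, 6, 7, 8, 9, 10} are all mutually reachable — one SCC of size 11.
That gives 1 strongly connected component.

1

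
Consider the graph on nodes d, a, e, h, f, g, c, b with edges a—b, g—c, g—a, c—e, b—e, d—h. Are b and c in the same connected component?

Yes

From b we can reach a, b, c, e, g, which includes c.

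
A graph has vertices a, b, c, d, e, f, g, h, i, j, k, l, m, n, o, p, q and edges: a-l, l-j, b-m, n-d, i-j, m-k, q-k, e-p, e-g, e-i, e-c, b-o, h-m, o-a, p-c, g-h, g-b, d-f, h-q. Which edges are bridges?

The edges on the cycle e-p-c-e are not bridges since each lies on that cycle.
But removing n-d disconnects n from d; removing f-d disconnects f from d — these are bridges.

d-f, d-n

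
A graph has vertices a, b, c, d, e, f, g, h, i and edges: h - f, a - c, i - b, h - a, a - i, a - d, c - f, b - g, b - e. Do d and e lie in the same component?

From d we can reach a, b, c, d, e, f, g, h, i, which includes e.

Yes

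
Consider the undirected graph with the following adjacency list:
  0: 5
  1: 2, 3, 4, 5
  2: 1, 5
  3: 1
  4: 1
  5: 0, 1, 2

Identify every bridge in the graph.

0-5, 1-3, 1-4

The edges on the cycle 2-1-5-2 are not bridges since each lies on that cycle.
But removing 1-4 disconnects 1 from 4; removing 1-3 disconnects 1 from 3; removing 5-0 disconnects 5 from 0 — these are bridges.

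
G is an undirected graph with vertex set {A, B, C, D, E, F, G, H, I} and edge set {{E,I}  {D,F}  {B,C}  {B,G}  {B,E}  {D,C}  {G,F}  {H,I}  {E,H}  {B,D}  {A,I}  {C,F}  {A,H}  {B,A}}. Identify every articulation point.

B

Removing B increases the component count from 1 to 2, so B is a cut vertex.
By contrast removing C leaves 1 component; it is not a cut vertex. No other vertex is a cut vertex either.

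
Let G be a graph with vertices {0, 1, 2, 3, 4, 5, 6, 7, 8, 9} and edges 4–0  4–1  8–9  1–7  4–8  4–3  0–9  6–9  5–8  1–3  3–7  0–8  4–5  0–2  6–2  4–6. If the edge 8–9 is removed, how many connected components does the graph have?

1

8 and 9 are still connected via 8-0-9, so the component count stays at 1.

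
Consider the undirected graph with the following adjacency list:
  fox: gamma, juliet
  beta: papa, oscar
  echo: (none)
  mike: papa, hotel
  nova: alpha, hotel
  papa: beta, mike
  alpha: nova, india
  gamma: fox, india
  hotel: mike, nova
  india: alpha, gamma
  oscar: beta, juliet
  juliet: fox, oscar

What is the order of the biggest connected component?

11

echo is isolated — a component by itself.
Starting from fox we can reach fox, beta, mike, nova, papa, alpha, gamma, hotel, india, oscar, juliet. That is one component of size 11.
The largest has 11 vertices.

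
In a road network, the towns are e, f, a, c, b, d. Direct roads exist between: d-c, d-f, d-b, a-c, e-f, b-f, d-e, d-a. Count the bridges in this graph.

The edges on the cycle d-a-c-d are not bridges since each lies on that cycle.
Every edge lies on some cycle, so there are no bridges.

0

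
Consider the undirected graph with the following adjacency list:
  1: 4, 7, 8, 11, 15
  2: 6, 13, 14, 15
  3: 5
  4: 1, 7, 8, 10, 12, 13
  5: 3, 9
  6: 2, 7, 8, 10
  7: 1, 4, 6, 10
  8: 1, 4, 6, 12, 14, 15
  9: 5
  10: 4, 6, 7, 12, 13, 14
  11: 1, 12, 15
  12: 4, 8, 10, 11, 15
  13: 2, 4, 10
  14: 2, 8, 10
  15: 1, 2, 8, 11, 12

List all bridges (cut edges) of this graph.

The edges on the cycle 8-6-2-15-8 are not bridges since each lies on that cycle.
But removing 5-3 disconnects 5 from 3; removing 9-5 disconnects 9 from 5 — these are bridges.

3-5, 5-9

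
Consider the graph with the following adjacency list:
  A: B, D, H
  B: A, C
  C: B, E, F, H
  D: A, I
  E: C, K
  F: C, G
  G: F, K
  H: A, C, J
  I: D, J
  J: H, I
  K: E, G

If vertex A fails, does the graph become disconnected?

Deleting A leaves 1 component (was 1) (its neighbors B, D, H remain connected to each other), so A is not a cut vertex.

No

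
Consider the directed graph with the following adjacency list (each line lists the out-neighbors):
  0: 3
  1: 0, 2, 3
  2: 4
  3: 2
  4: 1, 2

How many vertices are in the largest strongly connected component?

{0, 1, 2, 3, 4} are all mutually reachable — one SCC of size 5.
The largest has 5 vertices.

5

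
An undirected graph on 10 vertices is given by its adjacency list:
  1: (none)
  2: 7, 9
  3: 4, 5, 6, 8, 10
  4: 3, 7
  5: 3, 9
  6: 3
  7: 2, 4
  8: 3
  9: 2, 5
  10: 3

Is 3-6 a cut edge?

Removing 3-6 leaves no path between 3 and 6: the component count goes from 2 to 3. So it is a bridge.

Yes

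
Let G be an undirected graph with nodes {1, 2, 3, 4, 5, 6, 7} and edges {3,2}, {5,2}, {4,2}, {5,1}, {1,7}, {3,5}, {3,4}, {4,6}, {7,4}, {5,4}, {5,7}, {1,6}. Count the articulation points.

0

Removing 5, for instance, still leaves 1 component. No single vertex removal increases the component count — the graph has no articulation points.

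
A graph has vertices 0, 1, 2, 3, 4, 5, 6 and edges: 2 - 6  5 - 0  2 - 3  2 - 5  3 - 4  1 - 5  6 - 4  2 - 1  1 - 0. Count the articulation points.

1

Removing 2 increases the component count from 1 to 2, so 2 is a cut vertex.
By contrast removing 0 leaves 1 component; it is not a cut vertex. No other vertex is a cut vertex either.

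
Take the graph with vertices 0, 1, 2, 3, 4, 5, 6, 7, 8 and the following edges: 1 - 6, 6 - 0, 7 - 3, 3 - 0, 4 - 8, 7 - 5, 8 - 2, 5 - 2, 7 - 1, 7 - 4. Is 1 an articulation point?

No

Deleting 1 leaves 1 component (was 1) (its neighbors 6, 7 remain connected to each other), so 1 is not a cut vertex.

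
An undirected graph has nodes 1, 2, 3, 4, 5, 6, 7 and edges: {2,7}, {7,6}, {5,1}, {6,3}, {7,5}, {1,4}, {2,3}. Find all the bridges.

1-4, 1-5, 5-7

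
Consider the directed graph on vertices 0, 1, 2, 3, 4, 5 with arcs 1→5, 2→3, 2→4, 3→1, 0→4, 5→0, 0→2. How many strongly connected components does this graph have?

2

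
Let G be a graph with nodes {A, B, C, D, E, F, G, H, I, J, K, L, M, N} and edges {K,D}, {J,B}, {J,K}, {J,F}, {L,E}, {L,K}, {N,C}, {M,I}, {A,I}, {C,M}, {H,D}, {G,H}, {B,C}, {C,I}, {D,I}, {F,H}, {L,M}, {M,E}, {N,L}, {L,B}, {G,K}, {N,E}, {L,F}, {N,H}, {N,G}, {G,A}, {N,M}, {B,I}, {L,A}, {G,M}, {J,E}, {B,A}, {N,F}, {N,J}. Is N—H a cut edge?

No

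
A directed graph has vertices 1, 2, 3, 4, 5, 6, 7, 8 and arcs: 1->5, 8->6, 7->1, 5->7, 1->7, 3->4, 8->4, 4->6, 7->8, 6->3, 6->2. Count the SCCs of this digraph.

4

{3, 4, 6} are all mutually reachable — one SCC of size 3.
{1, 5, 7} are all mutually reachable — one SCC of size 3.
{8} is an SCC by itself.
{2} is an SCC by itself.
That gives 4 strongly connected components.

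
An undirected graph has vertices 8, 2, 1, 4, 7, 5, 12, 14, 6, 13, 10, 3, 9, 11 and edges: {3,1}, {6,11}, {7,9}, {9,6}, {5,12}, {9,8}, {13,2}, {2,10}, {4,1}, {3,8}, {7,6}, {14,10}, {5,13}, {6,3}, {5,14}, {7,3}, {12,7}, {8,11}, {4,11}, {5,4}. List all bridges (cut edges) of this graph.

none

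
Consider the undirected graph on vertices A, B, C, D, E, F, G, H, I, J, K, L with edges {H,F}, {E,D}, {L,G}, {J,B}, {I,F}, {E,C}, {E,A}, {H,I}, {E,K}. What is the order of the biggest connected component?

5

Starting from B we can reach B, J. That is one component of size 2.
Starting from G we can reach G, L. That is one component of size 2.
Starting from F we can reach F, H, I. That is one component of size 3.
Starting from A we can reach A, C, D, E, K. That is one component of size 5.
The largest has 5 vertices.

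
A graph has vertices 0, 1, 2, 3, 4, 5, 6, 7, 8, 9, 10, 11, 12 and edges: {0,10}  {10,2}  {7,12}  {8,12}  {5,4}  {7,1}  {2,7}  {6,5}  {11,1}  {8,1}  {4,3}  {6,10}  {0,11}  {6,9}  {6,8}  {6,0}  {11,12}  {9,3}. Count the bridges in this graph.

The edges on the cycle 6-0-10-6 are not bridges since each lies on that cycle.
Every edge lies on some cycle, so there are no bridges.

0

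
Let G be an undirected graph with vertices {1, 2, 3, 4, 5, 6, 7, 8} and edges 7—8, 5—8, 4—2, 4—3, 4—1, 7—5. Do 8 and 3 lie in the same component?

No

The component containing 8 is {5, 7, 8}, and 3 is not in it.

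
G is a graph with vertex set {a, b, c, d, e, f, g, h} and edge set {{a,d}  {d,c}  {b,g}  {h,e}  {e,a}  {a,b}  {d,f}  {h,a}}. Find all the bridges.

a-b, a-d, b-g, c-d, d-f

The edges on the cycle h-e-a-h are not bridges since each lies on that cycle.
But removing a–b disconnects a from b; removing d–c disconnects d from c; removing b–g disconnects b from g; removing a–d disconnects a from d — these are bridges.
In total 5 edges are bridges.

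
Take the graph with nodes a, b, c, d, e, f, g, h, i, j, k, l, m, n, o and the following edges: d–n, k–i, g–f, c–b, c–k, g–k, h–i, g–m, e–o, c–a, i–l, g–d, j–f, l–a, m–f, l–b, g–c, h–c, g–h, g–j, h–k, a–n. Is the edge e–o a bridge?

Removing e–o leaves no path between e and o: the component count goes from 2 to 3. So it is a bridge.

Yes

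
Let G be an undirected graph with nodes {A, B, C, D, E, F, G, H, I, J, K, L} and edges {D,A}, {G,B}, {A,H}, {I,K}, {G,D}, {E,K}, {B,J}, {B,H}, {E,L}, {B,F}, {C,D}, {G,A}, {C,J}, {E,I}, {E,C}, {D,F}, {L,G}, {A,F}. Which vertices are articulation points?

Removing E increases the component count from 1 to 2, so E is a cut vertex.
By contrast removing I leaves 1 component; it is not a cut vertex. No other vertex is a cut vertex either.

E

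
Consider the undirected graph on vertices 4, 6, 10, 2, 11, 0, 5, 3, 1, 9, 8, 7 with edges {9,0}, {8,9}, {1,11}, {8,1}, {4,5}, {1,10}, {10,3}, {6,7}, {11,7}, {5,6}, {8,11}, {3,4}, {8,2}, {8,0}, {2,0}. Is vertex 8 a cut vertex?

Deleting 8 raises the number of components from 1 to 2, so 8 is a cut vertex.

Yes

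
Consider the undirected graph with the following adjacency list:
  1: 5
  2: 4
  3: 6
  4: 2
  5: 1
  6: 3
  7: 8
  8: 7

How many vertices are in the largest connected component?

Starting from 1 we can reach 1, 5. That is one component of size 2.
Starting from 3 we can reach 3, 6. That is one component of size 2.
Starting from 2 we can reach 2, 4. That is one component of size 2.
Starting from 7 we can reach 7, 8. That is one component of size 2.
The largest has 2 vertices.

2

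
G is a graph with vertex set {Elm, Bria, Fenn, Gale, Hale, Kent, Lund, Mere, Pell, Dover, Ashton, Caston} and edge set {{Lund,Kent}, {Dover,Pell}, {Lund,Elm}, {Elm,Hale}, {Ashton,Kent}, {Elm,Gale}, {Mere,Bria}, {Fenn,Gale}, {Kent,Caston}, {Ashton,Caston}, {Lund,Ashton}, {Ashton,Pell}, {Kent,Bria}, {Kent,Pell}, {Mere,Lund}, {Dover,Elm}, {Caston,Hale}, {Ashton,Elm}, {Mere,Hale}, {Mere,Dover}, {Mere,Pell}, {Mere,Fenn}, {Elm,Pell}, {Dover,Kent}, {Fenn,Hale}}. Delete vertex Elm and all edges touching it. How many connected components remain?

With Elm gone, the remaining components are: {Bria, Fenn, Gale, Hale, Kent, Lund, Mere, Pell, Dover, Ashton, Caston}.
That is 1 component.

1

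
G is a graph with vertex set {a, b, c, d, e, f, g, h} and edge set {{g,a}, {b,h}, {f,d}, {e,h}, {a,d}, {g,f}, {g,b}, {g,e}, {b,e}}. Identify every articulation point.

Removing g increases the component count from 2 to 3, so g is a cut vertex.
By contrast removing a leaves 2 components; it is not a cut vertex. No other vertex is a cut vertex either.

g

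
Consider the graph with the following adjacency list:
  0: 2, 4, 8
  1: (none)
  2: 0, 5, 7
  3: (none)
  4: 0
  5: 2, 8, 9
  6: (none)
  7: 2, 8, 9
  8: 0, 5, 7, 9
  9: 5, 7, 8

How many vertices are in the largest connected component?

7

3 is isolated — a component by itself.
6 is isolated — a component by itself.
1 is isolated — a component by itself.
Starting from 0 we can reach 0, 2, 4, 5, 7, 8, 9. That is one component of size 7.
The largest has 7 vertices.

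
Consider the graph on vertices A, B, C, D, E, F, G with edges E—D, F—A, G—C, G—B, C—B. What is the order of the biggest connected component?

Starting from A we can reach A, F. That is one component of size 2.
Starting from D we can reach D, E. That is one component of size 2.
Starting from B we can reach B, C, G. That is one component of size 3.
The largest has 3 vertices.

3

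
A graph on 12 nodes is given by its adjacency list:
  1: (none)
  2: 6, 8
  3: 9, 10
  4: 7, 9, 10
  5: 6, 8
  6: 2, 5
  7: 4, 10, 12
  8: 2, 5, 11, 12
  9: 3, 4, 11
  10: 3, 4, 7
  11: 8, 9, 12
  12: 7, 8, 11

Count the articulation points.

Removing 8 increases the component count from 2 to 3, so 8 is a cut vertex.
By contrast removing 4 leaves 2 components; it is not a cut vertex. No other vertex is a cut vertex either.

1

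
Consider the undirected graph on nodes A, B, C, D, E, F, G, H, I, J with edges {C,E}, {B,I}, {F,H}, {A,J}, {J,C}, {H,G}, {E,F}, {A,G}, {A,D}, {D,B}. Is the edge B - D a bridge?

Yes

Removing B - D leaves no path between B and D: the component count goes from 1 to 2. So it is a bridge.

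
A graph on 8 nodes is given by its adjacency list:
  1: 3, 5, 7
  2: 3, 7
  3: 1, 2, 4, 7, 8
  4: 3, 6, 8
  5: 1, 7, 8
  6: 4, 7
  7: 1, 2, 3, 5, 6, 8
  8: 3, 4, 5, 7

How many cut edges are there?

0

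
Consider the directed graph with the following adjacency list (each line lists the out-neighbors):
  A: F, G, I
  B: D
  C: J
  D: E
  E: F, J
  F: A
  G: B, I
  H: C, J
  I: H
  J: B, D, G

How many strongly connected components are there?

{A, B, C, D, E, F, G, H, I, J} are all mutually reachable — one SCC of size 10.
That gives 1 strongly connected component.

1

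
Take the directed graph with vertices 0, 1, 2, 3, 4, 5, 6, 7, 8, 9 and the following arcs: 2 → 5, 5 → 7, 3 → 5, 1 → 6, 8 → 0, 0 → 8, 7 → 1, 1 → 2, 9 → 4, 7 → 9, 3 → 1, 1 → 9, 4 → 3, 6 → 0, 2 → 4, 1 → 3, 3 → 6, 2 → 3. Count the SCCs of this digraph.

3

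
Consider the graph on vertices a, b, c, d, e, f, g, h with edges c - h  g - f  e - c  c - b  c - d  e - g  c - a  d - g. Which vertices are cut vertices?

c, g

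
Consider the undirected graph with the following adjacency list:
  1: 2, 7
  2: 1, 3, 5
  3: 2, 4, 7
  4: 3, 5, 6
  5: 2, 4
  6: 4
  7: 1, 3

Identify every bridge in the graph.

The edges on the cycle 2-1-7-3-2 are not bridges since each lies on that cycle.
But removing 4-6 disconnects 4 from 6 — this is a bridge.

4-6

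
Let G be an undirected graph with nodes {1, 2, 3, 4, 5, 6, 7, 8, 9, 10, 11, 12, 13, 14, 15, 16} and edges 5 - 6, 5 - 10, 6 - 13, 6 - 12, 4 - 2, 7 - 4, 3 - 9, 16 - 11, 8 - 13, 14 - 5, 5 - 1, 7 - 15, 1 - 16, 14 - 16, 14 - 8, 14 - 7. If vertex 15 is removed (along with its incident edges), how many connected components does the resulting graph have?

2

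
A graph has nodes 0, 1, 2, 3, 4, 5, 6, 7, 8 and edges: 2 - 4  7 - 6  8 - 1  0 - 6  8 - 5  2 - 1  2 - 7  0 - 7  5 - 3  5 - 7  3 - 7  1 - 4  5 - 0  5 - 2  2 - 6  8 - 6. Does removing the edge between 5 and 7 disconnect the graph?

After removing 5 - 7, the path 5-2-7 still connects them, so the edge is not a bridge.

No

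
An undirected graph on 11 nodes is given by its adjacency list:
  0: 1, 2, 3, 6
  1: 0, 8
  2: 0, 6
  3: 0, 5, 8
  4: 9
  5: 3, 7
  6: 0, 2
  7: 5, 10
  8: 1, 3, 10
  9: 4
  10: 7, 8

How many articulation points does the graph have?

1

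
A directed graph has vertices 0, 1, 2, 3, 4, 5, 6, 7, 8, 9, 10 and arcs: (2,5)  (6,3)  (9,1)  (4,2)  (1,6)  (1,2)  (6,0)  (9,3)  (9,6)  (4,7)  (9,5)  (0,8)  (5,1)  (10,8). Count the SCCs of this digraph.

{1, 2, 5} are all mutually reachable — one SCC of size 3.
{10} is an SCC by itself.
{3} is an SCC by itself.
{9} is an SCC by itself.
{7} is an SCC by itself.
(and 4 more singleton SCCs)
That gives 9 strongly connected components.

9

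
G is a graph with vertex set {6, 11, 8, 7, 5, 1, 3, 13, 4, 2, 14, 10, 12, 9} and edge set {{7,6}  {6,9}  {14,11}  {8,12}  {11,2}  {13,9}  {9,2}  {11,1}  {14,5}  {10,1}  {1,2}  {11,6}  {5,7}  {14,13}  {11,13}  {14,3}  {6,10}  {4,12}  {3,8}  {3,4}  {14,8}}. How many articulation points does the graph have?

Removing 14 increases the component count from 1 to 2, so 14 is a cut vertex.
By contrast removing 11 leaves 1 component; it is not a cut vertex. No other vertex is a cut vertex either.

1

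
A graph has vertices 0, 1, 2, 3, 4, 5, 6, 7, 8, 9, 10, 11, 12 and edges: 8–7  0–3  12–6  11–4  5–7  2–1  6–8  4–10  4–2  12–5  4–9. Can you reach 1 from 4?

Yes

From 4 we can reach 1, 2, 4, 9, 10, 11, which includes 1.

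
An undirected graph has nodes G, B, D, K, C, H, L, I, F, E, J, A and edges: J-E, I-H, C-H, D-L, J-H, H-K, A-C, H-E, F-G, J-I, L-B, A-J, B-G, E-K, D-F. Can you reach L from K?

The component containing K is {A, C, E, H, I, J, K}, and L is not in it.

No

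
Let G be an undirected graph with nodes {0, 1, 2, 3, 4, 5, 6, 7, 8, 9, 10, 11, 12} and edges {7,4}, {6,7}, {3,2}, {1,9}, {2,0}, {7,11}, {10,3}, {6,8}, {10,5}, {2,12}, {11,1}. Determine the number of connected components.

2

Starting from 0 we can reach 0, 2, 3, 5, 10, 12. That is one component of size 6.
Starting from 1 we can reach 1, 4, 6, 7, 8, 9, 11. That is one component of size 7.
Total: 2 components.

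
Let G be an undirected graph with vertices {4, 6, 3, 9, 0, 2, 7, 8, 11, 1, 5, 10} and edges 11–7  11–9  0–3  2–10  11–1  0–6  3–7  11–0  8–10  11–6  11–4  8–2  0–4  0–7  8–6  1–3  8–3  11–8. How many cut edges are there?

1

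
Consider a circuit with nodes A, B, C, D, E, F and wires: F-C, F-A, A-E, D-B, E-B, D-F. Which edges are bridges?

C-F

The edges on the cycle D-F-A-E-B-D are not bridges since each lies on that cycle.
But removing F-C disconnects F from C — this is a bridge.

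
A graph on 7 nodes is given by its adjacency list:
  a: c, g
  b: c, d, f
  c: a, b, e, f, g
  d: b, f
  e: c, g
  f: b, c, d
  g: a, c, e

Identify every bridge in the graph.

none

The edges on the cycle c-f-d-b-c are not bridges since each lies on that cycle.
Every edge lies on some cycle, so there are no bridges.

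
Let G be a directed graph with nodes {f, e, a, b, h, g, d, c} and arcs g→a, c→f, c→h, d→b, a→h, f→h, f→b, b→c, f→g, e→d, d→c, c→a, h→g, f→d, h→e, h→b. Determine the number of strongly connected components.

{a, b, c, d, e, f, g, h} are all mutually reachable — one SCC of size 8.
That gives 1 strongly connected component.

1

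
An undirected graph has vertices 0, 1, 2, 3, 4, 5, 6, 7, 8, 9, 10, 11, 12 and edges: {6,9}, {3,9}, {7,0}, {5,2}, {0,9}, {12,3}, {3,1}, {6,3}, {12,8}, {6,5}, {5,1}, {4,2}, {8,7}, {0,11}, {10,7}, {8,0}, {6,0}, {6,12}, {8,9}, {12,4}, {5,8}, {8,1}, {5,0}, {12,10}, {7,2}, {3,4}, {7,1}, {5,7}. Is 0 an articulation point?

Yes

Deleting 0 raises the number of components from 1 to 2, so 0 is a cut vertex.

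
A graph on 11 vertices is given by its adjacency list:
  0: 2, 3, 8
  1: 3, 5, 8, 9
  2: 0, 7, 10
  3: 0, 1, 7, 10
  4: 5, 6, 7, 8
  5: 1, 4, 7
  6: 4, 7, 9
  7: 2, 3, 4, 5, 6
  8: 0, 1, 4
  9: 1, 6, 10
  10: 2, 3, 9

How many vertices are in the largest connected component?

Starting from 0 we can reach 0, 1, 2, 3, 4, 5, 6, 7, 8, 9, 10. That is one component of size 11.
The largest has 11 vertices.

11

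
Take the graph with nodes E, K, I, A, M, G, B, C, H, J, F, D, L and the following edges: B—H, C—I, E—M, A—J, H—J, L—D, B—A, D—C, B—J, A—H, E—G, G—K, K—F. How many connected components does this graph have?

3

Starting from A we can reach A, B, H, J. That is one component of size 4.
Starting from C we can reach C, D, I, L. That is one component of size 4.
Starting from E we can reach E, F, G, K, M. That is one component of size 5.
Total: 3 components.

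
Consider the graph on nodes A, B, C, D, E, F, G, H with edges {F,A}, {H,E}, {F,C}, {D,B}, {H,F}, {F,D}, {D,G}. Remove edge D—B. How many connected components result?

Before removal there is 1 component.
D—B is a bridge — removing it separates D's side from B's side.
After removal: 2 components.

2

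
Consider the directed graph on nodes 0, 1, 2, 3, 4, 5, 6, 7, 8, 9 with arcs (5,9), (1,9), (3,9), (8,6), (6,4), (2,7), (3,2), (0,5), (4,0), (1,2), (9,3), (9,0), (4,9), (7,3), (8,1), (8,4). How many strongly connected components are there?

{0, 2, 3, 5, 7, 9} are all mutually reachable — one SCC of size 6.
{8} is an SCC by itself.
{6} is an SCC by itself.
{1} is an SCC by itself.
{4} is an SCC by itself.
That gives 5 strongly connected components.

5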